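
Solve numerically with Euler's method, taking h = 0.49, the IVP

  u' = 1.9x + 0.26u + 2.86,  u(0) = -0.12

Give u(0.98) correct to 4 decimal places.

Euler: u_{n+1} = u_n + h·f(x_n, u_n).
x=0.000000, u=-0.120000: f=2.828800 → u ← -0.120000 + 0.49·2.828800 = 1.266112
x=0.490000, u=1.266112: f=4.120189 → u ← 1.266112 + 0.49·4.120189 = 3.285005
u(0.98) ≈ 3.2850

3.2850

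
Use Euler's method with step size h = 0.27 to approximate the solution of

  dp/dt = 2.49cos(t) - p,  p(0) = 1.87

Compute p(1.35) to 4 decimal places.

1.7932

Euler: p_{n+1} = p_n + h·f(t_n, p_n).
t=0.000000, p=1.870000: f=0.620000 → p ← 1.870000 + 0.27·0.620000 = 2.037400
t=0.270000, p=2.037400: f=0.362390 → p ← 2.037400 + 0.27·0.362390 = 2.135245
t=0.540000, p=2.135245: f=0.000449 → p ← 2.135245 + 0.27·0.000449 = 2.135367
t=0.810000, p=2.135367: f=-0.418515 → p ← 2.135367 + 0.27·(-0.418515) = 2.022367
t=1.080000, p=2.022367: f=-0.848760 → p ← 2.022367 + 0.27·(-0.848760) = 1.793202
p(1.35) ≈ 1.7932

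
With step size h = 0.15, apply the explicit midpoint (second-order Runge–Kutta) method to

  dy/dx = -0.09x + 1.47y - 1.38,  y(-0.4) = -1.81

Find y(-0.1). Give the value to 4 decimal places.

Midpoint: k1 = f(x_n, y_n); k2 = f(x_n + h/2, y_n + (h/2)·k1); y_{n+1} = y_n + h·k2.
x=-0.400000, y=-1.810000:
  k1 = f(-0.400000, -1.810000) = -4.004700
  k2 = f(-0.325000, -2.110352) = -4.452968
  y ← -1.810000 + 0.15·(-4.452968) = -2.477945
x=-0.250000, y=-2.477945:
  k1 = f(-0.250000, -2.477945) = -5.000079
  k2 = f(-0.175000, -2.852951) = -5.558088
  y ← -2.477945 + 0.15·(-5.558088) = -3.311658
y(-0.1) ≈ -3.3117

-3.3117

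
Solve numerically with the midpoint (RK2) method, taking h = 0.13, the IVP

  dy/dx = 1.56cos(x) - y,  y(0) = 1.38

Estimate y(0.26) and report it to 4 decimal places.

1.4170

Midpoint: k1 = f(x_n, y_n); k2 = f(x_n + h/2, y_n + (h/2)·k1); y_{n+1} = y_n + h·k2.
x=0.000000, y=1.380000:
  k1 = f(0.000000, 1.380000) = 0.180000
  k2 = f(0.065000, 1.391700) = 0.165006
  y ← 1.380000 + 0.13·0.165006 = 1.401451
x=0.130000, y=1.401451:
  k1 = f(0.130000, 1.401451) = 0.145386
  k2 = f(0.195000, 1.410901) = 0.119534
  y ← 1.401451 + 0.13·0.119534 = 1.416990
y(0.26) ≈ 1.4170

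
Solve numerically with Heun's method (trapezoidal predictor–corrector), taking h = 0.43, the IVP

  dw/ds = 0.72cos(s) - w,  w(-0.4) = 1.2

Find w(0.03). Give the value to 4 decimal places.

1.0309

Heun: k1 = f(s_n, w_n); k2 = f(s_n + h, w_n + h·k1); w_{n+1} = w_n + (h/2)·(k1 + k2).
s=-0.400000, w=1.200000:
  k1 = f(-0.400000, 1.200000) = -0.536836
  k2 = f(0.030000, 0.969160) = -0.249484
  w ← 1.200000 + (0.43/2)·(-0.536836 + (-0.249484)) = 1.030941
w(0.03) ≈ 1.0309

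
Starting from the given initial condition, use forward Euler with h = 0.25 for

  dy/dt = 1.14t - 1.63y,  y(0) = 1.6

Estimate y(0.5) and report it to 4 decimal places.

0.6329

Euler: y_{n+1} = y_n + h·f(t_n, y_n).
t=0.000000, y=1.600000: f=-2.608000 → y ← 1.600000 + 0.25·(-2.608000) = 0.948000
t=0.250000, y=0.948000: f=-1.260240 → y ← 0.948000 + 0.25·(-1.260240) = 0.632940
y(0.5) ≈ 0.6329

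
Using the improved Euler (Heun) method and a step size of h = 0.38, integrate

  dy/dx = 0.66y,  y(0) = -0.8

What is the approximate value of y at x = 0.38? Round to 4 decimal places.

-1.0258

Heun: k1 = f(x_n, y_n); k2 = f(x_n + h, y_n + h·k1); y_{n+1} = y_n + (h/2)·(k1 + k2).
x=0.000000, y=-0.800000:
  k1 = f(0.000000, -0.800000) = -0.528000
  k2 = f(0.380000, -1.000640) = -0.660422
  y ← -0.800000 + (0.38/2)·(-0.528000 + (-0.660422)) = -1.025800
y(0.38) ≈ -1.0258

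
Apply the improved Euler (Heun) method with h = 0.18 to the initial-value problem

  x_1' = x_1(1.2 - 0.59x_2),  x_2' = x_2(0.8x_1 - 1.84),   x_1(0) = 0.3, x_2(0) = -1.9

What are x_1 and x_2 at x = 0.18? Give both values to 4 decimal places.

0.4392, -1.4438

Heun on (x_1,x_2): k1 = f(x_n, state_n); k2 = f(x_n + h, state_n + h·k1); state_{n+1} = state_n + (h/2)·(k1 + k2).
0.000000: (0.300000, -1.900000)
  k1 = (0.696300, 3.040000)
  predictor → (0.425334, -1.352800)
  k2 = (0.849882, 2.028839)
  → (0.439156, -1.443805)
(x_1(0.18), x_2(0.18)) ≈ (0.4392, -1.4438)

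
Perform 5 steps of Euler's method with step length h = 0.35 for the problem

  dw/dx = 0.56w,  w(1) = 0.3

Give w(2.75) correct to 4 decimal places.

0.7341

Euler: w_{n+1} = w_n + h·f(x_n, w_n).
x=1.000000, w=0.300000: f=0.168000 → w ← 0.300000 + 0.35·0.168000 = 0.358800
x=1.350000, w=0.358800: f=0.200928 → w ← 0.358800 + 0.35·0.200928 = 0.429125
x=1.700000, w=0.429125: f=0.240310 → w ← 0.429125 + 0.35·0.240310 = 0.513233
x=2.050000, w=0.513233: f=0.287411 → w ← 0.513233 + 0.35·0.287411 = 0.613827
x=2.400000, w=0.613827: f=0.343743 → w ← 0.613827 + 0.35·0.343743 = 0.734137
w(2.75) ≈ 0.7341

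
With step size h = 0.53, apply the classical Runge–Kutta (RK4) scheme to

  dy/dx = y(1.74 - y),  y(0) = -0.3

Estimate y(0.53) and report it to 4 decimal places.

RK4: k1 = f(x_n, y_n); k2 = f(x_n + h/2, y_n + (h/2)·k1); k3 = f(x_n + h/2, y_n + (h/2)·k2); k4 = f(x_n + h, y_n + h·k3); y_{n+1} = y_n + (h/6)·(k1 + 2k2 + 2k3 + k4).
x=0.000000, y=-0.300000:
  k1 = f(0.000000, -0.300000) = -0.612000
  k2 = f(0.265000, -0.462180) = -1.017804
  k3 = f(0.265000, -0.569718) = -1.315888
  k4 = f(0.530000, -0.997421) = -2.730359
  y ← -0.300000 + (0.53/6)·(k1 + 2k2 + 2k3 + k4) = -1.007527
y(0.53) ≈ -1.0075

-1.0075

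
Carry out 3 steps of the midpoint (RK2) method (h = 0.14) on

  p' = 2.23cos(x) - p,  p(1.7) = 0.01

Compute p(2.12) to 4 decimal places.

Midpoint: k1 = f(x_n, p_n); k2 = f(x_n + h/2, p_n + (h/2)·k1); p_{n+1} = p_n + h·k2.
x=1.700000, p=0.010000:
  k1 = f(1.700000, 0.010000) = -0.297323
  k2 = f(1.770000, -0.010813) = -0.430479
  p ← 0.010000 + 0.14·(-0.430479) = -0.050267
x=1.840000, p=-0.050267:
  k1 = f(1.840000, -0.050267) = -0.542832
  k2 = f(1.910000, -0.088265) = -0.653736
  p ← -0.050267 + 0.14·(-0.653736) = -0.141790
x=1.980000, p=-0.141790:
  k1 = f(1.980000, -0.141790) = -0.745480
  k2 = f(2.050000, -0.193974) = -0.834218
  p ← -0.141790 + 0.14·(-0.834218) = -0.258581
p(2.12) ≈ -0.2586

-0.2586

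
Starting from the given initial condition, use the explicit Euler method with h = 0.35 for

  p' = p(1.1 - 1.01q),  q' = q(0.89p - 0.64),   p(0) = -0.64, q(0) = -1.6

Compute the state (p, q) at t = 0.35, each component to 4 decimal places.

Euler on (p,q): p_{n+1} = p_n + h·p', q_{n+1} = q_n + h·q'.
0.000000: (-0.640000, -1.600000); f=(-1.738240, 1.935360) → (-1.248384, -0.922624)
(p(0.35), q(0.35)) ≈ (-1.2484, -0.9226)

-1.2484, -0.9226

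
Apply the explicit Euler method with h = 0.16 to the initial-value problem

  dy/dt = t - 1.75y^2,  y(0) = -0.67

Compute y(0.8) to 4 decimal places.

Euler: y_{n+1} = y_n + h·f(t_n, y_n).
t=0.000000, y=-0.670000: f=-0.785575 → y ← -0.670000 + 0.16·(-0.785575) = -0.795692
t=0.160000, y=-0.795692: f=-0.947970 → y ← -0.795692 + 0.16·(-0.947970) = -0.947367
t=0.320000, y=-0.947367: f=-1.250633 → y ← -0.947367 + 0.16·(-1.250633) = -1.147469
t=0.480000, y=-1.147469: f=-1.824197 → y ← -1.147469 + 0.16·(-1.824197) = -1.439340
t=0.640000, y=-1.439340: f=-2.985474 → y ← -1.439340 + 0.16·(-2.985474) = -1.917016
y(0.8) ≈ -1.9170

-1.9170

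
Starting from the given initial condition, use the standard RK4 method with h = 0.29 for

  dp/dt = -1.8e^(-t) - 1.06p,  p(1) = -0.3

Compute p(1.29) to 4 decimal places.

RK4: k1 = f(t_n, p_n); k2 = f(t_n + h/2, p_n + (h/2)·k1); k3 = f(t_n + h/2, p_n + (h/2)·k2); k4 = f(t_n + h, p_n + h·k3); p_{n+1} = p_n + (h/6)·(k1 + 2k2 + 2k3 + k4).
t=1.000000, p=-0.300000:
  k1 = f(1.000000, -0.300000) = -0.344183
  k2 = f(1.145000, -0.349907) = -0.201902
  k3 = f(1.145000, -0.329276) = -0.223771
  k4 = f(1.290000, -0.364894) = -0.108700
  p ← -0.300000 + (0.29/6)·(k1 + 2k2 + 2k3 + k4) = -0.363038
p(1.29) ≈ -0.3630

-0.3630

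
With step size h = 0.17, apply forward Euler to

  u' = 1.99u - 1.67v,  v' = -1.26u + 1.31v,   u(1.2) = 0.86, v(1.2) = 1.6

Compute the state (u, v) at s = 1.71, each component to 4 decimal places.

0.0017, 2.3749

Euler on (u,v): u_{n+1} = u_n + h·u', v_{n+1} = v_n + h·v'.
1.200000: (0.860000, 1.600000); f=(-0.960600, 1.012400) → (0.696698, 1.772108)
1.370000: (0.696698, 1.772108); f=(-1.572991, 1.443622) → (0.429289, 2.017524)
1.540000: (0.429289, 2.017524); f=(-2.514979, 2.102051) → (0.001743, 2.374872)
(u(1.71), v(1.71)) ≈ (0.0017, 2.3749)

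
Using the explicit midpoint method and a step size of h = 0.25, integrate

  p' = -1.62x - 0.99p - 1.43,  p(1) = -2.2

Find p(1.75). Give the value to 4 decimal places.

Midpoint: k1 = f(x_n, p_n); k2 = f(x_n + h/2, p_n + (h/2)·k1); p_{n+1} = p_n + h·k2.
x=1.000000, p=-2.200000:
  k1 = f(1.000000, -2.200000) = -0.872000
  k2 = f(1.125000, -2.309000) = -0.966590
  p ← -2.200000 + 0.25·(-0.966590) = -2.441648
x=1.250000, p=-2.441648:
  k1 = f(1.250000, -2.441648) = -1.037769
  k2 = f(1.375000, -2.571369) = -1.111845
  p ← -2.441648 + 0.25·(-1.111845) = -2.719609
x=1.500000, p=-2.719609:
  k1 = f(1.500000, -2.719609) = -1.167587
  k2 = f(1.625000, -2.865557) = -1.225598
  p ← -2.719609 + 0.25·(-1.225598) = -3.026008
p(1.75) ≈ -3.0260

-3.0260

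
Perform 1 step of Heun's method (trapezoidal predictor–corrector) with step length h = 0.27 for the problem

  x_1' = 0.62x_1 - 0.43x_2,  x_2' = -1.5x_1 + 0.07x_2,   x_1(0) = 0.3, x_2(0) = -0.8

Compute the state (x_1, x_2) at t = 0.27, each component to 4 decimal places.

0.4630, -0.9669

Heun on (x_1,x_2): k1 = f(t_n, state_n); k2 = f(t_n + h, state_n + h·k1); state_{n+1} = state_n + (h/2)·(k1 + k2).
0.000000: (0.300000, -0.800000)
  k1 = (0.530000, -0.506000)
  predictor → (0.443100, -0.936620)
  k2 = (0.677469, -0.730213)
  → (0.463008, -0.966889)
(x_1(0.27), x_2(0.27)) ≈ (0.4630, -0.9669)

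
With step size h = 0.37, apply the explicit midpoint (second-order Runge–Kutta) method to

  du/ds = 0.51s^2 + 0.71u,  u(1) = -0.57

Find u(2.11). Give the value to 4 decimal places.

Midpoint: k1 = f(s_n, u_n); k2 = f(s_n + h/2, u_n + (h/2)·k1); u_{n+1} = u_n + h·k2.
s=1.000000, u=-0.570000:
  k1 = f(1.000000, -0.570000) = 0.105300
  k2 = f(1.185000, -0.550519) = 0.325286
  u ← -0.570000 + 0.37·0.325286 = -0.449644
s=1.370000, u=-0.449644:
  k1 = f(1.370000, -0.449644) = 0.637972
  k2 = f(1.555000, -0.331619) = 0.997743
  u ← -0.449644 + 0.37·0.997743 = -0.080479
s=1.740000, u=-0.080479:
  k1 = f(1.740000, -0.080479) = 1.486936
  k2 = f(1.925000, 0.194604) = 2.028037
  u ← -0.080479 + 0.37·2.028037 = 0.669895
u(2.11) ≈ 0.6699

0.6699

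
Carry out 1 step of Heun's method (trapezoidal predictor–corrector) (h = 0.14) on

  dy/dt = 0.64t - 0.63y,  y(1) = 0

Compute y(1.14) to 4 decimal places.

Heun: k1 = f(t_n, y_n); k2 = f(t_n + h, y_n + h·k1); y_{n+1} = y_n + (h/2)·(k1 + k2).
t=1.000000, y=0.000000:
  k1 = f(1.000000, 0.000000) = 0.640000
  k2 = f(1.140000, 0.089600) = 0.673152
  y ← 0.000000 + (0.14/2)·(0.640000 + 0.673152) = 0.091921
y(1.14) ≈ 0.0919

0.0919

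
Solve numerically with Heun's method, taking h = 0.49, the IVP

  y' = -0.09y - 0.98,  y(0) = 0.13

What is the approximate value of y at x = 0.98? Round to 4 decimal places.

-0.7999

Heun: k1 = f(x_n, y_n); k2 = f(x_n + h, y_n + h·k1); y_{n+1} = y_n + (h/2)·(k1 + k2).
x=0.000000, y=0.130000:
  k1 = f(0.000000, 0.130000) = -0.991700
  k2 = f(0.490000, -0.355933) = -0.947966
  y ← 0.130000 + (0.49/2)·(-0.991700 + (-0.947966)) = -0.345218
x=0.490000, y=-0.345218:
  k1 = f(0.490000, -0.345218) = -0.948930
  k2 = f(0.980000, -0.810194) = -0.907083
  y ← -0.345218 + (0.49/2)·(-0.948930 + (-0.907083)) = -0.799941
y(0.98) ≈ -0.7999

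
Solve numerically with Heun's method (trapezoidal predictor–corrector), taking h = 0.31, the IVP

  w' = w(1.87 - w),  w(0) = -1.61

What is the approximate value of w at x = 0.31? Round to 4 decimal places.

Heun: k1 = f(x_n, w_n); k2 = f(x_n + h, w_n + h·k1); w_{n+1} = w_n + (h/2)·(k1 + k2).
x=0.000000, w=-1.610000:
  k1 = f(0.000000, -1.610000) = -5.602800
  k2 = f(0.310000, -3.346868) = -17.460169
  w ← -1.610000 + (0.31/2)·(-5.602800 + (-17.460169)) = -5.184760
w(0.31) ≈ -5.1848

-5.1848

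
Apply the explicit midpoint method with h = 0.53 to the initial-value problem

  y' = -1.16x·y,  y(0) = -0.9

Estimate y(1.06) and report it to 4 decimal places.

-0.4451

Midpoint: k1 = f(x_n, y_n); k2 = f(x_n + h/2, y_n + (h/2)·k1); y_{n+1} = y_n + h·k2.
x=0.000000, y=-0.900000:
  k1 = f(0.000000, -0.900000) = 0.000000
  k2 = f(0.265000, -0.900000) = 0.276660
  y ← -0.900000 + 0.53·0.276660 = -0.753370
x=0.530000, y=-0.753370:
  k1 = f(0.530000, -0.753370) = 0.463172
  k2 = f(0.795000, -0.630630) = 0.581567
  y ← -0.753370 + 0.53·0.581567 = -0.445140
y(1.06) ≈ -0.4451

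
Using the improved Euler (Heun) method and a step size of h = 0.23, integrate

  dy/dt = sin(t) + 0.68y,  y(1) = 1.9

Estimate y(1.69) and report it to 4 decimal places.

Heun: k1 = f(t_n, y_n); k2 = f(t_n + h, y_n + h·k1); y_{n+1} = y_n + (h/2)·(k1 + k2).
t=1.000000, y=1.900000:
  k1 = f(1.000000, 1.900000) = 2.133471
  k2 = f(1.230000, 2.390698) = 2.568164
  y ← 1.900000 + (0.23/2)·(2.133471 + 2.568164) = 2.440688
t=1.230000, y=2.440688:
  k1 = f(1.230000, 2.440688) = 2.602157
  k2 = f(1.460000, 3.039184) = 3.060513
  y ← 2.440688 + (0.23/2)·(2.602157 + 3.060513) = 3.091895
t=1.460000, y=3.091895:
  k1 = f(1.460000, 3.091895) = 3.096357
  k2 = f(1.690000, 3.804057) = 3.579663
  y ← 3.091895 + (0.23/2)·(3.096357 + 3.579663) = 3.859637
y(1.69) ≈ 3.8596

3.8596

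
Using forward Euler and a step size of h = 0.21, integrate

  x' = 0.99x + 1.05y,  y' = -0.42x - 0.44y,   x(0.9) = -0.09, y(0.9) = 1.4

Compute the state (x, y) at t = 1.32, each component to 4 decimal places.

Euler on (x,y): x_{n+1} = x_n + h·x', y_{n+1} = y_n + h·y'.
0.900000: (-0.090000, 1.400000); f=(1.380900, -0.578200) → (0.199989, 1.278578)
1.110000: (0.199989, 1.278578); f=(1.540496, -0.646570) → (0.523493, 1.142798)
(x(1.32), y(1.32)) ≈ (0.5235, 1.1428)

0.5235, 1.1428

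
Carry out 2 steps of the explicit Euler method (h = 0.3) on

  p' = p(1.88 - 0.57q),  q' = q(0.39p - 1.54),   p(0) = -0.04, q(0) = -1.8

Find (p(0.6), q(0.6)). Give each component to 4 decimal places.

-0.1294, -0.5081

Euler on (p,q): p_{n+1} = p_n + h·p', q_{n+1} = q_n + h·q'.
0.000000: (-0.040000, -1.800000); f=(-0.116240, 2.800080) → (-0.074872, -0.959976)
0.300000: (-0.074872, -0.959976); f=(-0.181728, 1.506394) → (-0.129390, -0.508058)
(p(0.6), q(0.6)) ≈ (-0.1294, -0.5081)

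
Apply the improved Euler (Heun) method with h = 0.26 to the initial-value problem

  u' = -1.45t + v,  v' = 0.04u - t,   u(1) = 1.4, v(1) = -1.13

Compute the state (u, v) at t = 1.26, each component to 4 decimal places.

0.6483, -1.4127

Heun on (u,v): k1 = f(t_n, state_n); k2 = f(t_n + h, state_n + h·k1); state_{n+1} = state_n + (h/2)·(k1 + k2).
1.000000: (1.400000, -1.130000)
  k1 = (-2.580000, -0.944000)
  predictor → (0.729200, -1.375440)
  k2 = (-3.202440, -1.230832)
  → (0.648283, -1.412728)
(u(1.26), v(1.26)) ≈ (0.6483, -1.4127)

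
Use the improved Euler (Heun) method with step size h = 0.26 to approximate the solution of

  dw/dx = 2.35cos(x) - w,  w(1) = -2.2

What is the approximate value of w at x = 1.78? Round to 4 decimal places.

-0.8767

Heun: k1 = f(x_n, w_n); k2 = f(x_n + h, w_n + h·k1); w_{n+1} = w_n + (h/2)·(k1 + k2).
x=1.000000, w=-2.200000:
  k1 = f(1.000000, -2.200000) = 3.469710
  k2 = f(1.260000, -1.297875) = 2.016545
  w ← -2.200000 + (0.26/2)·(3.469710 + 2.016545) = -1.486787
x=1.260000, w=-1.486787:
  k1 = f(1.260000, -1.486787) = 2.205457
  k2 = f(1.520000, -0.913368) = 1.032688
  w ← -1.486787 + (0.26/2)·(2.205457 + 1.032688) = -1.065828
x=1.520000, w=-1.065828:
  k1 = f(1.520000, -1.065828) = 1.185148
  k2 = f(1.780000, -0.757689) = 0.269639
  w ← -1.065828 + (0.26/2)·(1.185148 + 0.269639) = -0.876706
w(1.78) ≈ -0.8767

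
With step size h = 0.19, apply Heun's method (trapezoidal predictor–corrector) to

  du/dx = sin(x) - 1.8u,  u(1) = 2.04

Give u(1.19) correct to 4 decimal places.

Heun: k1 = f(x_n, u_n); k2 = f(x_n + h, u_n + h·k1); u_{n+1} = u_n + (h/2)·(k1 + k2).
x=1.000000, u=2.040000:
  k1 = f(1.000000, 2.040000) = -2.830529
  k2 = f(1.190000, 1.502199) = -1.775590
  u ← 2.040000 + (0.19/2)·(-2.830529 + (-1.775590)) = 1.602419
u(1.19) ≈ 1.6024

1.6024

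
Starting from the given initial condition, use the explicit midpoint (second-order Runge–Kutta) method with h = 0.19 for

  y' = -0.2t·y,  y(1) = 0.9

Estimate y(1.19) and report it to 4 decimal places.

0.8633

Midpoint: k1 = f(t_n, y_n); k2 = f(t_n + h/2, y_n + (h/2)·k1); y_{n+1} = y_n + h·k2.
t=1.000000, y=0.900000:
  k1 = f(1.000000, 0.900000) = -0.180000
  k2 = f(1.095000, 0.882900) = -0.193355
  y ← 0.900000 + 0.19·(-0.193355) = 0.863263
y(1.19) ≈ 0.8633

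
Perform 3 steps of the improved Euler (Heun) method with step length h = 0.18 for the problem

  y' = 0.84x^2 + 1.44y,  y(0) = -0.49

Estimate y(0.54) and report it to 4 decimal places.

-1.0036

Heun: k1 = f(x_n, y_n); k2 = f(x_n + h, y_n + h·k1); y_{n+1} = y_n + (h/2)·(k1 + k2).
x=0.000000, y=-0.490000:
  k1 = f(0.000000, -0.490000) = -0.705600
  k2 = f(0.180000, -0.617008) = -0.861276
  y ← -0.490000 + (0.18/2)·(-0.705600 + (-0.861276)) = -0.631019
x=0.180000, y=-0.631019:
  k1 = f(0.180000, -0.631019) = -0.881451
  k2 = f(0.360000, -0.789680) = -1.028275
  y ← -0.631019 + (0.18/2)·(-0.881451 + (-1.028275)) = -0.802894
x=0.360000, y=-0.802894:
  k1 = f(0.360000, -0.802894) = -1.047304
  k2 = f(0.540000, -0.991409) = -1.182685
  y ← -0.802894 + (0.18/2)·(-1.047304 + (-1.182685)) = -1.003593
y(0.54) ≈ -1.0036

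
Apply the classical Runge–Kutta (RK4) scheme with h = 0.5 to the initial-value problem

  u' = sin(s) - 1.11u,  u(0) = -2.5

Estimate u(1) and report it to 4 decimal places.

-0.5008

RK4: k1 = f(s_n, u_n); k2 = f(s_n + h/2, u_n + (h/2)·k1); k3 = f(s_n + h/2, u_n + (h/2)·k2); k4 = f(s_n + h, u_n + h·k3); u_{n+1} = u_n + (h/6)·(k1 + 2k2 + 2k3 + k4).
s=0.000000, u=-2.500000:
  k1 = f(0.000000, -2.500000) = 2.775000
  k2 = f(0.250000, -1.806250) = 2.252341
  k3 = f(0.250000, -1.936915) = 2.397379
  k4 = f(0.500000, -1.301310) = 1.923880
  u ← -2.500000 + (0.5/6)·(k1 + 2k2 + 2k3 + k4) = -1.333473
s=0.500000, u=-1.333473:
  k1 = f(0.500000, -1.333473) = 1.959581
  k2 = f(0.750000, -0.843578) = 1.618010
  k3 = f(0.750000, -0.928971) = 1.712796
  k4 = f(1.000000, -0.477075) = 1.371024
  u ← -1.333473 + (0.5/6)·(k1 + 2k2 + 2k3 + k4) = -0.500788
u(1) ≈ -0.5008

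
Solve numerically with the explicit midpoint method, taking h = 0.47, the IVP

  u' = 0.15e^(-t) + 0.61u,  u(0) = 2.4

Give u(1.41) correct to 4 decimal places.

5.8148

Midpoint: k1 = f(t_n, u_n); k2 = f(t_n + h/2, u_n + (h/2)·k1); u_{n+1} = u_n + h·k2.
t=0.000000, u=2.400000:
  k1 = f(0.000000, 2.400000) = 1.614000
  k2 = f(0.235000, 2.779290) = 1.813953
  u ← 2.400000 + 0.47·1.813953 = 3.252558
t=0.470000, u=3.252558:
  k1 = f(0.470000, 3.252558) = 2.077811
  k2 = f(0.705000, 3.740843) = 2.356031
  u ← 3.252558 + 0.47·2.356031 = 4.359892
t=0.940000, u=4.359892:
  k1 = f(0.940000, 4.359892) = 2.718128
  k2 = f(1.175000, 4.998652) = 3.095501
  u ← 4.359892 + 0.47·3.095501 = 5.814777
u(1.41) ≈ 5.8148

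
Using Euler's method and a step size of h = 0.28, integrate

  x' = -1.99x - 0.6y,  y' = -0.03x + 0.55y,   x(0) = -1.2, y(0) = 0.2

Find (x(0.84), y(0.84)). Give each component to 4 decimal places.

-0.1762, 0.3287

Euler on (x,y): x_{n+1} = x_n + h·x', y_{n+1} = y_n + h·y'.
0.000000: (-1.200000, 0.200000); f=(2.268000, 0.146000) → (-0.564960, 0.240880)
0.280000: (-0.564960, 0.240880); f=(0.979742, 0.149433) → (-0.290632, 0.282721)
0.560000: (-0.290632, 0.282721); f=(0.408725, 0.164216) → (-0.176189, 0.328702)
(x(0.84), y(0.84)) ≈ (-0.1762, 0.3287)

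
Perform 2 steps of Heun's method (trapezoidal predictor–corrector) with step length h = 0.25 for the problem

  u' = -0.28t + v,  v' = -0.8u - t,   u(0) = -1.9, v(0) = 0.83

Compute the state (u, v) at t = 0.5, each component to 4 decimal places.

-1.3570, 1.3678

Heun on (u,v): k1 = f(t_n, state_n); k2 = f(t_n + h, state_n + h·k1); state_{n+1} = state_n + (h/2)·(k1 + k2).
0.000000: (-1.900000, 0.830000)
  k1 = (0.830000, 1.520000)
  predictor → (-1.692500, 1.210000)
  k2 = (1.140000, 1.104000)
  → (-1.653750, 1.158000)
0.250000: (-1.653750, 1.158000)
  k1 = (1.088000, 1.073000)
  predictor → (-1.381750, 1.426250)
  k2 = (1.286250, 0.605400)
  → (-1.356969, 1.367800)
(u(0.5), v(0.5)) ≈ (-1.3570, 1.3678)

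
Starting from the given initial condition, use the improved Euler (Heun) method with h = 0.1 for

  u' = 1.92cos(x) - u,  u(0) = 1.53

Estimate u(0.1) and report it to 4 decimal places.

Heun: k1 = f(x_n, u_n); k2 = f(x_n + h, u_n + h·k1); u_{n+1} = u_n + (h/2)·(k1 + k2).
x=0.000000, u=1.530000:
  k1 = f(0.000000, 1.530000) = 0.390000
  k2 = f(0.100000, 1.569000) = 0.341408
  u ← 1.530000 + (0.1/2)·(0.390000 + 0.341408) = 1.566570
u(0.1) ≈ 1.5666

1.5666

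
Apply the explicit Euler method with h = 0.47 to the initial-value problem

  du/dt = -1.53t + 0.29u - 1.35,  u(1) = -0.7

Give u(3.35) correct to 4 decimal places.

-14.0808

Euler: u_{n+1} = u_n + h·f(t_n, u_n).
t=1.000000, u=-0.700000: f=-3.083000 → u ← -0.700000 + 0.47·(-3.083000) = -2.149010
t=1.470000, u=-2.149010: f=-4.222313 → u ← -2.149010 + 0.47·(-4.222313) = -4.133497
t=1.940000, u=-4.133497: f=-5.516914 → u ← -4.133497 + 0.47·(-5.516914) = -6.726447
t=2.410000, u=-6.726447: f=-6.987970 → u ← -6.726447 + 0.47·(-6.987970) = -10.010792
t=2.880000, u=-10.010792: f=-8.659530 → u ← -10.010792 + 0.47·(-8.659530) = -14.080771
u(3.35) ≈ -14.0808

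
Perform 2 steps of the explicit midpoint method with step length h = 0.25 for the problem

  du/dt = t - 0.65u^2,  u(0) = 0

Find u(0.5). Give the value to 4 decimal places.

Midpoint: k1 = f(t_n, u_n); k2 = f(t_n + h/2, u_n + (h/2)·k1); u_{n+1} = u_n + h·k2.
t=0.000000, u=0.000000:
  k1 = f(0.000000, 0.000000) = 0.000000
  k2 = f(0.125000, 0.000000) = 0.125000
  u ← 0.000000 + 0.25·0.125000 = 0.031250
t=0.250000, u=0.031250:
  k1 = f(0.250000, 0.031250) = 0.249365
  k2 = f(0.375000, 0.062421) = 0.372467
  u ← 0.031250 + 0.25·0.372467 = 0.124367
u(0.5) ≈ 0.1244

0.1244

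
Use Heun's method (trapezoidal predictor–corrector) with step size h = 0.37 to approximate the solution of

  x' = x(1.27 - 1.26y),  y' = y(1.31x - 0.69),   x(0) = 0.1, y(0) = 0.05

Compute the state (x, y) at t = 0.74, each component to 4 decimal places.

0.2410, 0.0350

Heun on (x,y): k1 = f(t_n, state_n); k2 = f(t_n + h, state_n + h·k1); state_{n+1} = state_n + (h/2)·(k1 + k2).
0.000000: (0.100000, 0.050000)
  k1 = (0.120700, -0.027950)
  predictor → (0.144659, 0.039658)
  k2 = (0.176488, -0.019849)
  → (0.154980, 0.041157)
0.370000: (0.154980, 0.041157)
  k1 = (0.188787, -0.020043)
  predictor → (0.224831, 0.033741)
  k2 = (0.275977, -0.013344)
  → (0.240961, 0.034981)
(x(0.74), y(0.74)) ≈ (0.2410, 0.0350)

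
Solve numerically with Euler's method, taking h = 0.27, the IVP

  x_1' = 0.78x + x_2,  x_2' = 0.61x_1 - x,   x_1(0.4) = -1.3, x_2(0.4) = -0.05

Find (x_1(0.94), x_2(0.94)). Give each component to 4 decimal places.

Euler on (x_1,x_2): x_1_{n+1} = x_1_n + h·x_1', x_2_{n+1} = x_2_n + h·x_2'.
0.400000: (-1.300000, -0.050000); f=(0.262000, -1.193000) → (-1.229260, -0.372110)
0.670000: (-1.229260, -0.372110); f=(0.150490, -1.419849) → (-1.188628, -0.755469)
(x_1(0.94), x_2(0.94)) ≈ (-1.1886, -0.7555)

-1.1886, -0.7555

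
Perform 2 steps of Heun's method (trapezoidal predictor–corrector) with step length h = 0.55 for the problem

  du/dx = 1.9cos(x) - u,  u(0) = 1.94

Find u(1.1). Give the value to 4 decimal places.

Heun: k1 = f(x_n, u_n); k2 = f(x_n + h, u_n + h·k1); u_{n+1} = u_n + (h/2)·(k1 + k2).
x=0.000000, u=1.940000:
  k1 = f(0.000000, 1.940000) = -0.040000
  k2 = f(0.550000, 1.918000) = -0.298203
  u ← 1.940000 + (0.55/2)·(-0.040000 + (-0.298203)) = 1.846994
x=0.550000, u=1.846994:
  k1 = f(0.550000, 1.846994) = -0.227197
  k2 = f(1.100000, 1.722035) = -0.860203
  u ← 1.846994 + (0.55/2)·(-0.227197 + (-0.860203)) = 1.547959
u(1.1) ≈ 1.5480

1.5480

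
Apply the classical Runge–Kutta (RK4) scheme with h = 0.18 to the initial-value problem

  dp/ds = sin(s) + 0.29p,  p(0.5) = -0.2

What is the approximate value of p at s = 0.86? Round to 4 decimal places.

RK4: k1 = f(s_n, p_n); k2 = f(s_n + h/2, p_n + (h/2)·k1); k3 = f(s_n + h/2, p_n + (h/2)·k2); k4 = f(s_n + h, p_n + h·k3); p_{n+1} = p_n + (h/6)·(k1 + 2k2 + 2k3 + k4).
s=0.500000, p=-0.200000:
  k1 = f(0.500000, -0.200000) = 0.421426
  k2 = f(0.590000, -0.162072) = 0.509360
  k3 = f(0.590000, -0.154158) = 0.511655
  k4 = f(0.680000, -0.107902) = 0.597501
  p ← -0.200000 + (0.18/6)·(k1 + 2k2 + 2k3 + k4) = -0.108171
s=0.680000, p=-0.108171:
  k1 = f(0.680000, -0.108171) = 0.597423
  k2 = f(0.770000, -0.054403) = 0.680358
  k3 = f(0.770000, -0.046939) = 0.682523
  k4 = f(0.860000, 0.014683) = 0.762101
  p ← -0.108171 + (0.18/6)·(k1 + 2k2 + 2k3 + k4) = 0.014387
p(0.86) ≈ 0.0144

0.0144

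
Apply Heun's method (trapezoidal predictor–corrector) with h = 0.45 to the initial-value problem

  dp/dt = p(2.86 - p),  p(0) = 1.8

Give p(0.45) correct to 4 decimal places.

Heun: k1 = f(t_n, p_n); k2 = f(t_n + h, p_n + h·k1); p_{n+1} = p_n + (h/2)·(k1 + k2).
t=0.000000, p=1.800000:
  k1 = f(0.000000, 1.800000) = 1.908000
  k2 = f(0.450000, 2.658600) = 0.535442
  p ← 1.800000 + (0.45/2)·(1.908000 + 0.535442) = 2.349774
p(0.45) ≈ 2.3498

2.3498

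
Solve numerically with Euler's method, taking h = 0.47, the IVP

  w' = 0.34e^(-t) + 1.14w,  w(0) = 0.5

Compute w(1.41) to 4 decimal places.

2.4040

Euler: w_{n+1} = w_n + h·f(t_n, w_n).
t=0.000000, w=0.500000: f=0.910000 → w ← 0.500000 + 0.47·0.910000 = 0.927700
t=0.470000, w=0.927700: f=1.270079 → w ← 0.927700 + 0.47·1.270079 = 1.524637
t=0.940000, w=1.524637: f=1.870900 → w ← 1.524637 + 0.47·1.870900 = 2.403960
w(1.41) ≈ 2.4040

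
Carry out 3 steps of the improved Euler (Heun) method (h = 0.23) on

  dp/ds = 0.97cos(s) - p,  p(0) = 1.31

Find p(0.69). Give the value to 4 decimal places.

1.0944

Heun: k1 = f(s_n, p_n); k2 = f(s_n + h, p_n + h·k1); p_{n+1} = p_n + (h/2)·(k1 + k2).
s=0.000000, p=1.310000:
  k1 = f(0.000000, 1.310000) = -0.340000
  k2 = f(0.230000, 1.231800) = -0.287344
  p ← 1.310000 + (0.23/2)·(-0.340000 + (-0.287344)) = 1.237855
s=0.230000, p=1.237855:
  k1 = f(0.230000, 1.237855) = -0.293399
  k2 = f(0.460000, 1.170374) = -0.301203
  p ← 1.237855 + (0.23/2)·(-0.293399 + (-0.301203)) = 1.169476
s=0.460000, p=1.169476:
  k1 = f(0.460000, 1.169476) = -0.300305
  k2 = f(0.690000, 1.100406) = -0.352297
  p ← 1.169476 + (0.23/2)·(-0.300305 + (-0.352297)) = 1.094427
p(0.69) ≈ 1.0944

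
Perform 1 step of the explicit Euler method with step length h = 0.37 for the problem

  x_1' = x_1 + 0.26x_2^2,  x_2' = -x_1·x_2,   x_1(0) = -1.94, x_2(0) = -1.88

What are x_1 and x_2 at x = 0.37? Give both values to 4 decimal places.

Euler on (x_1,x_2): x_1_{n+1} = x_1_n + h·x_1', x_2_{n+1} = x_2_n + h·x_2'.
0.000000: (-1.940000, -1.880000); f=(-1.021056, -3.647200) → (-2.317791, -3.229464)
(x_1(0.37), x_2(0.37)) ≈ (-2.3178, -3.2295)

-2.3178, -3.2295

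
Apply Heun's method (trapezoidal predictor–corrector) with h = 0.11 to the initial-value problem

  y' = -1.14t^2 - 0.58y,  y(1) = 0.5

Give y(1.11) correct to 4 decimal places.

0.3332

Heun: k1 = f(t_n, y_n); k2 = f(t_n + h, y_n + h·k1); y_{n+1} = y_n + (h/2)·(k1 + k2).
t=1.000000, y=0.500000:
  k1 = f(1.000000, 0.500000) = -1.430000
  k2 = f(1.110000, 0.342700) = -1.603360
  y ← 0.500000 + (0.11/2)·(-1.430000 + (-1.603360)) = 0.333165
y(1.11) ≈ 0.3332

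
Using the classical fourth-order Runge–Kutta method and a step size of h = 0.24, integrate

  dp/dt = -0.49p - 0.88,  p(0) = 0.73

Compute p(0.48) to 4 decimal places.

RK4: k1 = f(t_n, p_n); k2 = f(t_n + h/2, p_n + (h/2)·k1); k3 = f(t_n + h/2, p_n + (h/2)·k2); k4 = f(t_n + h, p_n + h·k3); p_{n+1} = p_n + (h/6)·(k1 + 2k2 + 2k3 + k4).
t=0.000000, p=0.730000:
  k1 = f(0.000000, 0.730000) = -1.237700
  k2 = f(0.120000, 0.581476) = -1.164923
  k3 = f(0.120000, 0.590209) = -1.169203
  k4 = f(0.240000, 0.449391) = -1.100202
  p ← 0.730000 + (0.24/6)·(k1 + 2k2 + 2k3 + k4) = 0.449754
t=0.240000, p=0.449754:
  k1 = f(0.240000, 0.449754) = -1.100379
  k2 = f(0.360000, 0.317708) = -1.035677
  k3 = f(0.360000, 0.325473) = -1.039482
  k4 = f(0.480000, 0.200278) = -0.978136
  p ← 0.449754 + (0.24/6)·(k1 + 2k2 + 2k3 + k4) = 0.200601
p(0.48) ≈ 0.2006

0.2006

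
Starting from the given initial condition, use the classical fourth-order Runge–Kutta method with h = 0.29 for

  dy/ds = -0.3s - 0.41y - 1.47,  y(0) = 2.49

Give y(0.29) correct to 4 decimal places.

1.7968

RK4: k1 = f(s_n, y_n); k2 = f(s_n + h/2, y_n + (h/2)·k1); k3 = f(s_n + h/2, y_n + (h/2)·k2); k4 = f(s_n + h, y_n + h·k3); y_{n+1} = y_n + (h/6)·(k1 + 2k2 + 2k3 + k4).
s=0.000000, y=2.490000:
  k1 = f(0.000000, 2.490000) = -2.490900
  k2 = f(0.145000, 2.128820) = -2.386316
  k3 = f(0.145000, 2.143984) = -2.392534
  k4 = f(0.290000, 1.796165) = -2.293428
  y ← 2.490000 + (0.29/6)·(k1 + 2k2 + 2k3 + k4) = 1.796802
y(0.29) ≈ 1.7968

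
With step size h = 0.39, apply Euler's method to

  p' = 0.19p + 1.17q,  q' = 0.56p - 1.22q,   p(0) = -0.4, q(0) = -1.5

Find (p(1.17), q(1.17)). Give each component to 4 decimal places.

Euler on (p,q): p_{n+1} = p_n + h·p', q_{n+1} = q_n + h·q'.
0.000000: (-0.400000, -1.500000); f=(-1.831000, 1.606000) → (-1.114090, -0.873660)
0.390000: (-1.114090, -0.873660); f=(-1.233859, 0.441975) → (-1.595295, -0.701290)
0.780000: (-1.595295, -0.701290); f=(-1.123615, -0.037792) → (-2.033505, -0.716029)
(p(1.17), q(1.17)) ≈ (-2.0335, -0.7160)

-2.0335, -0.7160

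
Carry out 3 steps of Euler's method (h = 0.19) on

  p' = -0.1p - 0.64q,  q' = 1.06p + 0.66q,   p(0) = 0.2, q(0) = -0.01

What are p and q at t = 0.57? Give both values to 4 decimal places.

0.1777, 0.1198

Euler on (p,q): p_{n+1} = p_n + h·p', q_{n+1} = q_n + h·q'.
0.000000: (0.200000, -0.010000); f=(-0.013600, 0.205400) → (0.197416, 0.029026)
0.190000: (0.197416, 0.029026); f=(-0.038318, 0.228418) → (0.190136, 0.072425)
0.380000: (0.190136, 0.072425); f=(-0.065366, 0.249344) → (0.177716, 0.119801)
(p(0.57), q(0.57)) ≈ (0.1777, 0.1198)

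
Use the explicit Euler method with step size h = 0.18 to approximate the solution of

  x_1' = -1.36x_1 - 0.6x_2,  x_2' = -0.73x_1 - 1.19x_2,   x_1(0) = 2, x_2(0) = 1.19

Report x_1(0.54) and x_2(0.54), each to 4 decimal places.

Euler on (x_1,x_2): x_1_{n+1} = x_1_n + h·x_1', x_2_{n+1} = x_2_n + h·x_2'.
0.000000: (2.000000, 1.190000); f=(-3.434000, -2.876100) → (1.381880, 0.672302)
0.180000: (1.381880, 0.672302); f=(-2.282738, -1.808812) → (0.970987, 0.346716)
0.360000: (0.970987, 0.346716); f=(-1.528572, -1.121413) → (0.695844, 0.144862)
(x_1(0.54), x_2(0.54)) ≈ (0.6958, 0.1449)

0.6958, 0.1449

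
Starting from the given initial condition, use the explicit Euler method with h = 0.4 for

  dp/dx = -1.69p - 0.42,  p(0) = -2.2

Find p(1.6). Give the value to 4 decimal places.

-0.2700

Euler: p_{n+1} = p_n + h·f(x_n, p_n).
x=0.000000, p=-2.200000: f=3.298000 → p ← -2.200000 + 0.4·3.298000 = -0.880800
x=0.400000, p=-0.880800: f=1.068552 → p ← -0.880800 + 0.4·1.068552 = -0.453379
x=0.800000, p=-0.453379: f=0.346211 → p ← -0.453379 + 0.4·0.346211 = -0.314895
x=1.200000, p=-0.314895: f=0.112172 → p ← -0.314895 + 0.4·0.112172 = -0.270026
p(1.6) ≈ -0.2700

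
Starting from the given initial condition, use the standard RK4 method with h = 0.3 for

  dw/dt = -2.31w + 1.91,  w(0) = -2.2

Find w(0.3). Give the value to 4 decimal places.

-0.6904

RK4: k1 = f(t_n, w_n); k2 = f(t_n + h/2, w_n + (h/2)·k1); k3 = f(t_n + h/2, w_n + (h/2)·k2); k4 = f(t_n + h, w_n + h·k3); w_{n+1} = w_n + (h/6)·(k1 + 2k2 + 2k3 + k4).
t=0.000000, w=-2.200000:
  k1 = f(0.000000, -2.200000) = 6.992000
  k2 = f(0.150000, -1.151200) = 4.569272
  k3 = f(0.150000, -1.514609) = 5.408747
  k4 = f(0.300000, -0.577376) = 3.243738
  w ← -2.200000 + (0.3/6)·(k1 + 2k2 + 2k3 + k4) = -0.690411
w(0.3) ≈ -0.6904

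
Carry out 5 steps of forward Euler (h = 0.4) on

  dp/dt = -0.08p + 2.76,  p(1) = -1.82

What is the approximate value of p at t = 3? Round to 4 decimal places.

Euler: p_{n+1} = p_n + h·f(t_n, p_n).
t=1.000000, p=-1.820000: f=2.905600 → p ← -1.820000 + 0.4·2.905600 = -0.657760
t=1.400000, p=-0.657760: f=2.812621 → p ← -0.657760 + 0.4·2.812621 = 0.467288
t=1.800000, p=0.467288: f=2.722617 → p ← 0.467288 + 0.4·2.722617 = 1.556335
t=2.200000, p=1.556335: f=2.635493 → p ← 1.556335 + 0.4·2.635493 = 2.610532
t=2.600000, p=2.610532: f=2.551157 → p ← 2.610532 + 0.4·2.551157 = 3.630995
p(3) ≈ 3.6310

3.6310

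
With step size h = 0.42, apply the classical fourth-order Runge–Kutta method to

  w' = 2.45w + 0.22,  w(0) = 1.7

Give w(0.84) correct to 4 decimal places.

13.8095

RK4: k1 = f(t_n, w_n); k2 = f(t_n + h/2, w_n + (h/2)·k1); k3 = f(t_n + h/2, w_n + (h/2)·k2); k4 = f(t_n + h, w_n + h·k3); w_{n+1} = w_n + (h/6)·(k1 + 2k2 + 2k3 + k4).
t=0.000000, w=1.700000:
  k1 = f(0.000000, 1.700000) = 4.385000
  k2 = f(0.210000, 2.620850) = 6.641082
  k3 = f(0.210000, 3.094627) = 7.801837
  k4 = f(0.420000, 4.976772) = 12.413090
  w ← 1.700000 + (0.42/6)·(k1 + 2k2 + 2k3 + k4) = 4.897875
t=0.420000, w=4.897875:
  k1 = f(0.420000, 4.897875) = 12.219794
  k2 = f(0.630000, 7.464032) = 18.506878
  k3 = f(0.630000, 8.784319) = 21.741582
  k4 = f(0.840000, 14.029340) = 34.591882
  w ← 4.897875 + (0.42/6)·(k1 + 2k2 + 2k3 + k4) = 13.809477
w(0.84) ≈ 13.8095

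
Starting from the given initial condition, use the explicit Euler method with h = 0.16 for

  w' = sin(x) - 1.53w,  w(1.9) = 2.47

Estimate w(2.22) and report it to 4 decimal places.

1.6643

Euler: w_{n+1} = w_n + h·f(x_n, w_n).
x=1.900000, w=2.470000: f=-2.832800 → w ← 2.470000 + 0.16·(-2.832800) = 2.016752
x=2.060000, w=2.016752: f=-2.202923 → w ← 2.016752 + 0.16·(-2.202923) = 1.664284
w(2.22) ≈ 1.6643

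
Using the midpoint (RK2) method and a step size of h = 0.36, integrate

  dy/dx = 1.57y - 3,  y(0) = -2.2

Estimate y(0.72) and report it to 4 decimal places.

-10.3204

Midpoint: k1 = f(x_n, y_n); k2 = f(x_n + h/2, y_n + (h/2)·k1); y_{n+1} = y_n + h·k2.
x=0.000000, y=-2.200000:
  k1 = f(0.000000, -2.200000) = -6.454000
  k2 = f(0.180000, -3.361720) = -8.277900
  y ← -2.200000 + 0.36·(-8.277900) = -5.180044
x=0.360000, y=-5.180044:
  k1 = f(0.360000, -5.180044) = -11.132669
  k2 = f(0.540000, -7.183925) = -14.278762
  y ← -5.180044 + 0.36·(-14.278762) = -10.320398
y(0.72) ≈ -10.3204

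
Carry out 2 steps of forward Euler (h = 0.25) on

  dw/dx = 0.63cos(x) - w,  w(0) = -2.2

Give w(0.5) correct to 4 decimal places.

-0.9668

Euler: w_{n+1} = w_n + h·f(x_n, w_n).
x=0.000000, w=-2.200000: f=2.830000 → w ← -2.200000 + 0.25·2.830000 = -1.492500
x=0.250000, w=-1.492500: f=2.102915 → w ← -1.492500 + 0.25·2.102915 = -0.966771
w(0.5) ≈ -0.9668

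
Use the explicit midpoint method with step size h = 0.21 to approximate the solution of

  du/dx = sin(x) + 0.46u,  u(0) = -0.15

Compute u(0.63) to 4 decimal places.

0.0097

Midpoint: k1 = f(x_n, u_n); k2 = f(x_n + h/2, u_n + (h/2)·k1); u_{n+1} = u_n + h·k2.
x=0.000000, u=-0.150000:
  k1 = f(0.000000, -0.150000) = -0.069000
  k2 = f(0.105000, -0.157245) = 0.032474
  u ← -0.150000 + 0.21·0.032474 = -0.143180
x=0.210000, u=-0.143180:
  k1 = f(0.210000, -0.143180) = 0.142597
  k2 = f(0.315000, -0.128208) = 0.250841
  u ← -0.143180 + 0.21·0.250841 = -0.090504
x=0.420000, u=-0.090504:
  k1 = f(0.420000, -0.090504) = 0.366129
  k2 = f(0.525000, -0.052060) = 0.477265
  u ← -0.090504 + 0.21·0.477265 = 0.009722
u(0.63) ≈ 0.0097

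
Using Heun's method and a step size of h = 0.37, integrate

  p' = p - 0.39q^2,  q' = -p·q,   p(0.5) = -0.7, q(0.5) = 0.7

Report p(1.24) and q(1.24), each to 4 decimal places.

-1.8215, 1.5698

Heun on (p,q): k1 = f(t_n, state_n); k2 = f(t_n + h, state_n + h·k1); state_{n+1} = state_n + (h/2)·(k1 + k2).
0.500000: (-0.700000, 0.700000)
  k1 = (-0.891100, 0.490000)
  predictor → (-1.029707, 0.881300)
  k2 = (-1.332616, 0.907481)
  → (-1.111387, 0.958534)
0.870000: (-1.111387, 0.958534)
  k1 = (-1.469715, 1.065303)
  predictor → (-1.655182, 1.352696)
  k2 = (-2.368798, 2.238958)
  → (-1.821512, 1.569822)
(p(1.24), q(1.24)) ≈ (-1.8215, 1.5698)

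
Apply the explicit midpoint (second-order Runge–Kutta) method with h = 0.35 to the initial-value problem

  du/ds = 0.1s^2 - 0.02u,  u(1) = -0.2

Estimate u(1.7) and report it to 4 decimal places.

Midpoint: k1 = f(s_n, u_n); k2 = f(s_n + h/2, u_n + (h/2)·k1); u_{n+1} = u_n + h·k2.
s=1.000000, u=-0.200000:
  k1 = f(1.000000, -0.200000) = 0.104000
  k2 = f(1.175000, -0.181800) = 0.141699
  u ← -0.200000 + 0.35·0.141699 = -0.150406
s=1.350000, u=-0.150406:
  k1 = f(1.350000, -0.150406) = 0.185258
  k2 = f(1.525000, -0.117985) = 0.234922
  u ← -0.150406 + 0.35·0.234922 = -0.068183
u(1.7) ≈ -0.0682

-0.0682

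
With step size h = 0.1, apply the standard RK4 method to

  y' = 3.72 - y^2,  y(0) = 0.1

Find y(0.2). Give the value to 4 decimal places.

RK4: k1 = f(t_n, y_n); k2 = f(t_n + h/2, y_n + (h/2)·k1); k3 = f(t_n + h/2, y_n + (h/2)·k2); k4 = f(t_n + h, y_n + h·k3); y_{n+1} = y_n + (h/6)·(k1 + 2k2 + 2k3 + k4).
t=0.000000, y=0.100000:
  k1 = f(0.000000, 0.100000) = 3.710000
  k2 = f(0.050000, 0.285500) = 3.638490
  k3 = f(0.050000, 0.281924) = 3.640519
  k4 = f(0.100000, 0.464052) = 3.504656
  y ← 0.100000 + (0.1/6)·(k1 + 2k2 + 2k3 + k4) = 0.462878
t=0.100000, y=0.462878:
  k1 = f(0.100000, 0.462878) = 3.505744
  k2 = f(0.150000, 0.638165) = 3.312745
  k3 = f(0.150000, 0.628515) = 3.324969
  k4 = f(0.200000, 0.795375) = 3.087379
  y ← 0.462878 + (0.1/6)·(k1 + 2k2 + 2k3 + k4) = 0.794020
y(0.2) ≈ 0.7940

0.7940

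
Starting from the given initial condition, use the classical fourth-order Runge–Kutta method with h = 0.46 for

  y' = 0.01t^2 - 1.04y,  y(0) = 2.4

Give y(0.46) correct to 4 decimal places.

1.4882

RK4: k1 = f(t_n, y_n); k2 = f(t_n + h/2, y_n + (h/2)·k1); k3 = f(t_n + h/2, y_n + (h/2)·k2); k4 = f(t_n + h, y_n + h·k3); y_{n+1} = y_n + (h/6)·(k1 + 2k2 + 2k3 + k4).
t=0.000000, y=2.400000:
  k1 = f(0.000000, 2.400000) = -2.496000
  k2 = f(0.230000, 1.825920) = -1.898428
  k3 = f(0.230000, 1.963362) = -2.041367
  k4 = f(0.460000, 1.460971) = -1.517294
  y ← 2.400000 + (0.46/6)·(k1 + 2k2 + 2k3 + k4) = 1.488212
y(0.46) ≈ 1.4882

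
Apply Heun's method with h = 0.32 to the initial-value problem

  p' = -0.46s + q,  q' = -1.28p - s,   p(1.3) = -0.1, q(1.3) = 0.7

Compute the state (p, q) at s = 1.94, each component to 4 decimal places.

Heun on (p,q): k1 = f(s_n, state_n); k2 = f(s_n + h, state_n + h·k1); state_{n+1} = state_n + (h/2)·(k1 + k2).
1.300000: (-0.100000, 0.700000)
  k1 = (0.102000, -1.172000)
  predictor → (-0.067360, 0.324960)
  k2 = (-0.420240, -1.533779)
  → (-0.150918, 0.267075)
1.620000: (-0.150918, 0.267075)
  k1 = (-0.478125, -1.426824)
  predictor → (-0.303918, -0.189508)
  k2 = (-1.081908, -1.550985)
  → (-0.400524, -0.209374)
(p(1.94), q(1.94)) ≈ (-0.4005, -0.2094)

-0.4005, -0.2094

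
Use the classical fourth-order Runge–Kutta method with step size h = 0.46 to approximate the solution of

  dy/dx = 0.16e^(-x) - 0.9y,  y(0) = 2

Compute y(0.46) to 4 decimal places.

1.3697

RK4: k1 = f(x_n, y_n); k2 = f(x_n + h/2, y_n + (h/2)·k1); k3 = f(x_n + h/2, y_n + (h/2)·k2); k4 = f(x_n + h, y_n + h·k3); y_{n+1} = y_n + (h/6)·(k1 + 2k2 + 2k3 + k4).
x=0.000000, y=2.000000:
  k1 = f(0.000000, 2.000000) = -1.640000
  k2 = f(0.230000, 1.622800) = -1.333395
  k3 = f(0.230000, 1.693319) = -1.396862
  k4 = f(0.460000, 1.357444) = -1.120694
  y ← 2.000000 + (0.46/6)·(k1 + 2k2 + 2k3 + k4) = 1.369707
y(0.46) ≈ 1.3697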